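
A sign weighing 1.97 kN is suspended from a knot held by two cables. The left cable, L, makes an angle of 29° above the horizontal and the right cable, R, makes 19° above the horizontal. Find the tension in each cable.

T_L = 2.506 kN, T_R = 2.319 kN

ΣF_x = 0: −T_L·cos29° + T_R·cos19° = 0 → T_R = 0.925016·T_L.
ΣF_y = 0: T_L·sin29° + T_R·sin19° = 1.97.
Substitute: T_L·(0.48481 + 0.925016·0.325568) = 1.97 → T_L = 2.50647 ≈ 2.506 kN.
Then T_R = 0.925016 × 2.50647 = 2.319 kN.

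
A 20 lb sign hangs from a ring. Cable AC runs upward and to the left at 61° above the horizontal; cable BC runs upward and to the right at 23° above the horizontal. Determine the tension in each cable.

T_AC = 18.51 lb, T_BC = 9.750 lb

ΣF_x = 0: −T_AC·cos61° + T_BC·cos23° = 0 → T_BC = 0.526678·T_AC.
ΣF_y = 0: T_AC·sin61° + T_BC·sin23° = 20.
Substitute: T_AC·(0.87462 + 0.526678·0.390731) = 20 → T_AC = 18.5115 ≈ 18.51 lb.
Then T_BC = 0.526678 × 18.5115 = 9.750 lb.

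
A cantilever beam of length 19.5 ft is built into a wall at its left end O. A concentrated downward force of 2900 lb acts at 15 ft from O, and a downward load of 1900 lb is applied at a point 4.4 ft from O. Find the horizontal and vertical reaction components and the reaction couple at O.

ΣF_x = 0: O_x = 0.
ΣF_y = 0: O_y − 2900 − 1900 = 0 → O_y = 4800 lb.
ΣM about O: M_O − 2900·15 − 1900·4.4 = 0 → M_O = 51860 lb·ft.

O_x = 0, O_y = 4800 lb, M_O = 51860 lb·ft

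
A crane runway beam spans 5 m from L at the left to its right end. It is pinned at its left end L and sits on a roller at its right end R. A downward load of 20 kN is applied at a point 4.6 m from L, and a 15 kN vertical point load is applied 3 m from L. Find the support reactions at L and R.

Taking moments about L: R_y·5 − 20·4.6 − 15·3 = 0 → R_y = 137/5 = 27.40 kN.
ΣF_y = 0: L_y + 27.4 − 20 − 15 = 0 → L_y = 7.600 kN.
ΣF_x = 0: no horizontal applied forces, so L_x = 0.

L_x = 0, L_y = 7.600 kN, R_y = 27.40 kN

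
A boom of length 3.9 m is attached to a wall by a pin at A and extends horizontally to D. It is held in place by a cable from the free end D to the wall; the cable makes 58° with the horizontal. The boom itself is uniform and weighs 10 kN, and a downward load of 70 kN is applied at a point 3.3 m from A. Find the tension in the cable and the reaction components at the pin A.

ΣM about A: T·sin58°·3.9 − 10·1.95 − 70·3.3 = 0 → T = 250.5/(3.9·0.848048) = 75.7395 ≈ 75.74 kN.
ΣF_x = 0: A_x − T·cos58° = 0 → A_x = 75.7395 × 0.529919 = 40.14 kN.
ΣF_y = 0: A_y + T·sin58° − 10 − 70 = 0 → A_y = 80 − 75.7395 × 0.848048 = 15.77 kN.

T = 75.74 kN, A_x = 40.14 kN, A_y = 15.77 kN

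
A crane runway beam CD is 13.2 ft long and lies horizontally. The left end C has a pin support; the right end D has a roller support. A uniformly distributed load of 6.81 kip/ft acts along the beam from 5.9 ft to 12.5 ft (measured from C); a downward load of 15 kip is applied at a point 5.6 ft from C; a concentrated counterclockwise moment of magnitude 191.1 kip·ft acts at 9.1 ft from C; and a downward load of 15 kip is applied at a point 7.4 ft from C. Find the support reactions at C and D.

Resultant of the distributed load: 6.81 × 6.6 = 44.946 kip at 9.2 ft from C.
ΣM about C: D_y·13.2 − (6.81·6.6)·9.2 − 15·5.6 + 191.1 − 15·7.4 = 0 → D_y = 417.4032/13.2 = 31.6215 ≈ 31.62 kip.
ΣF_y = 0: C_y + 31.6215 − 6.81·6.6 − 15 − 15 = 0 → C_y = 43.32 kip.
ΣF_x = 0: no horizontal applied forces, so C_x = 0.

C_x = 0, C_y = 43.32 kip, D_y = 31.62 kip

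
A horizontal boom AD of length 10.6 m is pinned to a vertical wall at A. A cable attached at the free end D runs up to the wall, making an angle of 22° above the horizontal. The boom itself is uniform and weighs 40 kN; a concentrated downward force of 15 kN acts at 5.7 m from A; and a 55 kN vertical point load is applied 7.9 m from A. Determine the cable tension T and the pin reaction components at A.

T = 184.3 kN, A_x = 170.9 kN, A_y = 40.94 kN

ΣM about A: T·sin22°·10.6 − 40·5.3 − 15·5.7 − 55·7.9 = 0 → T = 732/(10.6·0.374607) = 184.344 ≈ 184.3 kN.
ΣF_x = 0: A_x − T·cos22° = 0 → A_x = 184.344 × 0.927184 = 170.9 kN.
ΣF_y = 0: A_y + T·sin22° − 40 − 15 − 55 = 0 → A_y = 110 − 184.344 × 0.374607 = 40.94 kN.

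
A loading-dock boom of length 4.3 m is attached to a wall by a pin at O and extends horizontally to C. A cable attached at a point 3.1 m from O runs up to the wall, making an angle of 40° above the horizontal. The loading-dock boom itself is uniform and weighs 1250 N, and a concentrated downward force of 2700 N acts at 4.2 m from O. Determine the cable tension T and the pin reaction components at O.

T = 7040 N, O_x = 5393 N, O_y = -575.0 N

ΣM about O: T·sin40°·3.1 − 1250·2.15 − 2700·4.2 = 0 → T = 14027.5/(3.1·0.642788) = 7039.65 ≈ 7040 N.
ΣF_x = 0: O_x − T·cos40° = 0 → O_x = 7039.65 × 0.766044 = 5393 N.
ΣF_y = 0: O_y + T·sin40° − 1250 − 2700 = 0 → O_y = 3950 − 7039.65 × 0.642788 = -575.0 N.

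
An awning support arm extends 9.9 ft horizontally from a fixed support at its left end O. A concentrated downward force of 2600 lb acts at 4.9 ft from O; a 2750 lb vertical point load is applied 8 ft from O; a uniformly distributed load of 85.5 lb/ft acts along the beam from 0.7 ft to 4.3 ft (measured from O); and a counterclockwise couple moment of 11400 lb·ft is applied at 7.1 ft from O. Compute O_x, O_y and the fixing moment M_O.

Resultant of the distributed load: 85.5 × 3.6 = 307.8 lb at 2.5 ft from O.
ΣF_x = 0: O_x = 0.
ΣF_y = 0: O_y − 2600 − 2750 − 85.5·3.6 = 0 → O_y = 5658 lb.
ΣM about O: M_O − 2600·4.9 − 2750·8 − (85.5·3.6)·2.5 + 11400 = 0 → M_O = 24110 lb·ft.

O_x = 0, O_y = 5658 lb, M_O = 24110 lb·ft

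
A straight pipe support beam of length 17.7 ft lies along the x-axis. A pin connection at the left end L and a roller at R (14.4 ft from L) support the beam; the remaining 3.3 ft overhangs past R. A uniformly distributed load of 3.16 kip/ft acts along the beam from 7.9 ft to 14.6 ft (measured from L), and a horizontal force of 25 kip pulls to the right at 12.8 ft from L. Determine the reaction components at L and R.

Resultant of the distributed load: 3.16 × 6.7 = 21.172 kip at 11.25 ft from L.
Taking moments about L: R_y·14.4 − (3.16·6.7)·11.25 = 0 → R_y = 238.185/14.4 = 16.5406 ≈ 16.54 kip.
ΣF_y = 0: L_y + 16.5406 − 3.16·6.7 = 0 → L_y = 4.631 kip.
ΣF_x = 0: L_x + 25 = 0 → L_x = -25.00 kip.

L_x = -25.00 kip, L_y = 4.631 kip, R_y = 16.54 kip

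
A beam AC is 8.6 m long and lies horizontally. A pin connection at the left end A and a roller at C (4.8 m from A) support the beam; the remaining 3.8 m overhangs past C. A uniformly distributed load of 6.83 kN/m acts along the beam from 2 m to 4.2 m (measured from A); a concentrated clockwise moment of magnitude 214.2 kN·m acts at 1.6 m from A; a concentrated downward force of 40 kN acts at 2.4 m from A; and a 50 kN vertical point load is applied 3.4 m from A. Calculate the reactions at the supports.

Resultant of the distributed load: 6.83 × 2.2 = 15.026 kN at 3.1 m from A.
Taking moments about A: C_y·4.8 − (6.83·2.2)·3.1 − 214.2 − 40·2.4 − 50·3.4 = 0 → C_y = 526.7806/4.8 = 109.746 ≈ 109.7 kN.
ΣF_y = 0: A_y + 109.746 − 6.83·2.2 − 40 − 50 = 0 → A_y = -4.720 kN.
ΣF_x = 0: no horizontal applied forces, so A_x = 0.

A_x = 0, A_y = -4.720 kN, C_y = 109.7 kN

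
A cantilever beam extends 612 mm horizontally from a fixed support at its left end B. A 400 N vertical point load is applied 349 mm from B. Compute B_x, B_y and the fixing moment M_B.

B_x = 0, B_y = 400.0 N, M_B = 139600 N·mm

ΣF_x = 0: B_x = 0.
ΣF_y = 0: B_y − 400 = 0 → B_y = 400.0 N.
ΣM about B: M_B − 400·349 = 0 → M_B = 139600 N·mm.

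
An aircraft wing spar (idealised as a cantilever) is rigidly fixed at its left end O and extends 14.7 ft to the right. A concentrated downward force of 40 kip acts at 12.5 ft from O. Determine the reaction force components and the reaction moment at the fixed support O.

ΣF_x = 0: O_x = 0.
ΣF_y = 0: O_y − 40 = 0 → O_y = 40.00 kip.
ΣM about O: M_O − 40·12.5 = 0 → M_O = 500.0 kip·ft.

O_x = 0, O_y = 40.00 kip, M_O = 500.0 kip·ft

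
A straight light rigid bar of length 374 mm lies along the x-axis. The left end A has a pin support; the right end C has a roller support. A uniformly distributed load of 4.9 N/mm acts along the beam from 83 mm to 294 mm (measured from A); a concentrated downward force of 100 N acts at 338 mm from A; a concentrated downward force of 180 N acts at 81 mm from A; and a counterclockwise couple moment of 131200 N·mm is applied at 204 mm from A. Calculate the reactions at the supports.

Resultant of the distributed load: 4.9 × 211 = 1033.9 N at 188.5 mm from A.
ΣM about A: C_y·374 − (4.9·211)·188.5 − 100·338 − 180·81 + 131200 = 0 → C_y = 112070.15/374 = 299.653 ≈ 299.7 N.
ΣF_y = 0: A_y + 299.653 − 4.9·211 − 100 − 180 = 0 → A_y = 1014 N.
ΣF_x = 0: no horizontal applied forces, so A_x = 0.

A_x = 0, A_y = 1014 N, C_y = 299.7 N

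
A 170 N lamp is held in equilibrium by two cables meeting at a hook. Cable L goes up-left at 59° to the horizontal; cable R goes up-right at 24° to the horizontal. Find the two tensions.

T_L = 156.5 N, T_R = 88.21 N

ΣF_x = 0: −T_L·cos59° + T_R·cos24° = 0 → T_R = 0.563779·T_L.
ΣF_y = 0: T_L·sin59° + T_R·sin24° = 170.
Substitute: T_L·(0.857167 + 0.563779·0.406737) = 170 → T_L = 156.469 ≈ 156.5 N.
Then T_R = 0.563779 × 156.469 = 88.21 N.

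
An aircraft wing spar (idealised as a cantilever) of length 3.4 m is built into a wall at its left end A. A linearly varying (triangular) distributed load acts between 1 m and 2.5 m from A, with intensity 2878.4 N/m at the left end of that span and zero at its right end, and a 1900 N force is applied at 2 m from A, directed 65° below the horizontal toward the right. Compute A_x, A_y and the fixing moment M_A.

Resultant of the triangular load: ½ × 2878.4 × 1.5 = 2158.8 N, acting at 1.5 m from A (one-third of the span from the peak).
ΣF_x = 0: A_x + 1900·cos65° = 0 → A_x = -803.0 N.
ΣF_y = 0: A_y − ½·2878.4·1.5 − 1900·sin65° = 0 → A_y = 3881 N.
ΣM about A: M_A − (½·2878.4·1.5)·1.5 − 1900·sin65°·2 = 0 → M_A = 6682 N·m.

A_x = -803.0 N, A_y = 3881 N, M_A = 6682 N·m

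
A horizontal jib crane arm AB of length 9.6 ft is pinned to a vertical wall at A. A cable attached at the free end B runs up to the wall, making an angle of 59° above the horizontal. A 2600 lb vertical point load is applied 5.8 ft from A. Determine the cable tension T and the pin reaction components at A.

ΣM about A: T·sin59°·9.6 − 2600·5.8 = 0 → T = 15080/(9.6·0.857167) = 1832.59 ≈ 1833 lb.
ΣF_x = 0: A_x − T·cos59° = 0 → A_x = 1832.59 × 0.515038 = 943.9 lb.
ΣF_y = 0: A_y + T·sin59° − 2600 = 0 → A_y = 2600 − 1832.59 × 0.857167 = 1029 lb.

T = 1833 lb, A_x = 943.9 lb, A_y = 1029 lb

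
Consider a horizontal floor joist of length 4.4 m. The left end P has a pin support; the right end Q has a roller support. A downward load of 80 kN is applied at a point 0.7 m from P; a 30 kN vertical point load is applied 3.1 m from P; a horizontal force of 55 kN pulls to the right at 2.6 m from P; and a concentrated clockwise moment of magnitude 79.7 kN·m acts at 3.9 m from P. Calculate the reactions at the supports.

P_x = -55.00 kN, P_y = 58.02 kN, Q_y = 51.98 kN

Moments about P: Q_y·4.4 − 80·0.7 − 30·3.1 − 79.7 = 0 → Q_y = 228.7/4.4 = 51.9773 ≈ 51.98 kN.
ΣF_y = 0: P_y + 51.9773 − 80 − 30 = 0 → P_y = 58.02 kN.
ΣF_x = 0: P_x + 55 = 0 → P_x = -55.00 kN.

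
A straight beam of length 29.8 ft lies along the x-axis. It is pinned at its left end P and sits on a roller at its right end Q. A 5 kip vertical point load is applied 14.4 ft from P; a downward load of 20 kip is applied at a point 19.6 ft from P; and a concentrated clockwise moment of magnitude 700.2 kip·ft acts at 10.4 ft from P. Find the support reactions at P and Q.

P_x = 0, P_y = -14.07 kip, Q_y = 39.07 kip

Taking moments about P: Q_y·29.8 − 5·14.4 − 20·19.6 − 700.2 = 0 → Q_y = 1164.2/29.8 = 39.0671 ≈ 39.07 kip.
ΣF_y = 0: P_y + 39.0671 − 5 − 20 = 0 → P_y = -14.07 kip.
ΣF_x = 0: no horizontal applied forces, so P_x = 0.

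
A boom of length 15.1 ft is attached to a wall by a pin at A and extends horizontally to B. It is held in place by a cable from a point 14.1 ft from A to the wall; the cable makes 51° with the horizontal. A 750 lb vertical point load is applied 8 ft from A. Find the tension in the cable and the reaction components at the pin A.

T = 547.6 lb, A_x = 344.6 lb, A_y = 324.5 lb

ΣM about A: T·sin51°·14.1 − 750·8 = 0 → T = 6000/(14.1·0.777146) = 547.557 ≈ 547.6 lb.
ΣF_x = 0: A_x − T·cos51° = 0 → A_x = 547.557 × 0.62932 = 344.6 lb.
ΣF_y = 0: A_y + T·sin51° − 750 = 0 → A_y = 750 − 547.557 × 0.777146 = 324.5 lb.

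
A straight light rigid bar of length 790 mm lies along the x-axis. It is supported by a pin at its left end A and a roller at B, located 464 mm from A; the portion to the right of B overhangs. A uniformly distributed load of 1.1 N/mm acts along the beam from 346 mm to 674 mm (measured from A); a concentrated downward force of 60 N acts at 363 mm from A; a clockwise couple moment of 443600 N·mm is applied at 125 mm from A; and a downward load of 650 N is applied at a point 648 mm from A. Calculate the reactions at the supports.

Resultant of the distributed load: 1.1 × 328 = 360.8 N at 510 mm from A.
Taking moments about A: B_y·464 − (1.1·328)·510 − 60·363 − 443600 − 650·648 = 0 → B_y = 1070588/464 = 2307.3 ≈ 2307 N.
ΣF_y = 0: A_y + 2307.3 − 1.1·328 − 60 − 650 = 0 → A_y = -1237 N.
ΣF_x = 0: no horizontal applied forces, so A_x = 0.

A_x = 0, A_y = -1237 N, B_y = 2307 N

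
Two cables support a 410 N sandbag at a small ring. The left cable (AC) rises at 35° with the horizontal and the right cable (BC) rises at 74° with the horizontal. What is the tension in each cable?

ΣF_x = 0: −T_AC·cos35° + T_BC·cos74° = 0 → T_BC = 2.97185·T_AC.
ΣF_y = 0: T_AC·sin35° + T_BC·sin74° = 410.
Substitute: T_AC·(0.573576 + 2.97185·0.961262) = 410 → T_AC = 119.523 ≈ 119.5 N.
Then T_BC = 2.97185 × 119.523 = 355.2 N.

T_AC = 119.5 N, T_BC = 355.2 N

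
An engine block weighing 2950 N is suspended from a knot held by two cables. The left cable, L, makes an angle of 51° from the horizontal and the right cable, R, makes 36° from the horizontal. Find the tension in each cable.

T_L = 2390 N, T_R = 1859 N

ΣF_x = 0: −T_L·cos51° + T_R·cos36° = 0 → T_R = 0.777883·T_L.
ΣF_y = 0: T_L·sin51° + T_R·sin36° = 2950.
Substitute: T_L·(0.777146 + 0.777883·0.587785) = 2950 → T_L = 2389.88 ≈ 2390 N.
Then T_R = 0.777883 × 2389.88 = 1859 N.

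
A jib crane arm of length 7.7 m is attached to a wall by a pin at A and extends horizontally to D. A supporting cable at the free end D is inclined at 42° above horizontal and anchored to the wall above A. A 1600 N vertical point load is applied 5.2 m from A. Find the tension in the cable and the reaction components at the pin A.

ΣM about A: T·sin42°·7.7 − 1600·5.2 = 0 → T = 8320/(7.7·0.669131) = 1614.81 ≈ 1615 N.
ΣF_x = 0: A_x − T·cos42° = 0 → A_x = 1614.81 × 0.743145 = 1200 N.
ΣF_y = 0: A_y + T·sin42° − 1600 = 0 → A_y = 1600 − 1614.81 × 0.669131 = 519.5 N.

T = 1615 N, A_x = 1200 N, A_y = 519.5 N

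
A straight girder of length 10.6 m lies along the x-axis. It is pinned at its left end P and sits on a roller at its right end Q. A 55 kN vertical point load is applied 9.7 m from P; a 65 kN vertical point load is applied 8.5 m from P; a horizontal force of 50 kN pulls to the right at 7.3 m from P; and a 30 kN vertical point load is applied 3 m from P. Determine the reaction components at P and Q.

P_x = -50.00 kN, P_y = 39.06 kN, Q_y = 110.9 kN

Taking moments about P: Q_y·10.6 − 55·9.7 − 65·8.5 − 30·3 = 0 → Q_y = 1176/10.6 = 110.943 ≈ 110.9 kN.
ΣF_y = 0: P_y + 110.943 − 55 − 65 − 30 = 0 → P_y = 39.06 kN.
ΣF_x = 0: P_x + 50 = 0 → P_x = -50.00 kN.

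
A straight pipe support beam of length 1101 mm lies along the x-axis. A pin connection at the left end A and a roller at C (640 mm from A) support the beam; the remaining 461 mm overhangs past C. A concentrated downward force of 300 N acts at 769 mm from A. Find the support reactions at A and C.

A_x = 0, A_y = -60.47 N, C_y = 360.5 N

ΣM about A: C_y·640 − 300·769 = 0 → C_y = 230700/640 = 360.469 ≈ 360.5 N.
ΣF_y = 0: A_y + 360.469 − 300 = 0 → A_y = -60.47 N.
ΣF_x = 0: no horizontal applied forces, so A_x = 0.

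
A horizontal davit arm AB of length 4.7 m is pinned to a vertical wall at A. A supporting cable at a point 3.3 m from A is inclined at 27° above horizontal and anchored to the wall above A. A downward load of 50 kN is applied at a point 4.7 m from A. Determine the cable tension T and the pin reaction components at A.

T = 156.9 kN, A_x = 139.8 kN, A_y = -21.21 kN

ΣM about A: T·sin27°·3.3 − 50·4.7 = 0 → T = 235/(3.3·0.45399) = 156.858 ≈ 156.9 kN.
ΣF_x = 0: A_x − T·cos27° = 0 → A_x = 156.858 × 0.891007 = 139.8 kN.
ΣF_y = 0: A_y + T·sin27° − 50 = 0 → A_y = 50 − 156.858 × 0.45399 = -21.21 kN.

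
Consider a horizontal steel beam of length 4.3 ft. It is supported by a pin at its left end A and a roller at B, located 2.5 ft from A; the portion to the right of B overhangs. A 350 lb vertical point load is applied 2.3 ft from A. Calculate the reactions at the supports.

A_x = 0, A_y = 28.00 lb, B_y = 322.0 lb

ΣM about A: B_y·2.5 − 350·2.3 = 0 → B_y = 805/2.5 = 322.0 lb.
ΣF_y = 0: A_y + 322 − 350 = 0 → A_y = 28.00 lb.
ΣF_x = 0: no horizontal applied forces, so A_x = 0.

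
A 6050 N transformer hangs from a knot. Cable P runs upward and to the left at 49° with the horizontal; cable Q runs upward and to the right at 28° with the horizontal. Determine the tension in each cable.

T_P = 5482 N, T_Q = 4074 N

ΣF_x = 0: −T_P·cos49° + T_Q·cos28° = 0 → T_Q = 0.743033·T_P.
ΣF_y = 0: T_P·sin49° + T_Q·sin28° = 6050.
Substitute: T_P·(0.75471 + 0.743033·0.469472) = 6050 → T_P = 5482.34 ≈ 5482 N.
Then T_Q = 0.743033 × 5482.34 = 4074 N.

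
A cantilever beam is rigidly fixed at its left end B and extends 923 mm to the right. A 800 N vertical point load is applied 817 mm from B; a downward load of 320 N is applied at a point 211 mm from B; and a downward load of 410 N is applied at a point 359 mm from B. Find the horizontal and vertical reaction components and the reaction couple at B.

ΣF_x = 0: B_x = 0.
ΣF_y = 0: B_y − 800 − 320 − 410 = 0 → B_y = 1530 N.
ΣM about B: M_B − 800·817 − 320·211 − 410·359 = 0 → M_B = 868300 N·mm.

B_x = 0, B_y = 1530 N, M_B = 868300 N·mm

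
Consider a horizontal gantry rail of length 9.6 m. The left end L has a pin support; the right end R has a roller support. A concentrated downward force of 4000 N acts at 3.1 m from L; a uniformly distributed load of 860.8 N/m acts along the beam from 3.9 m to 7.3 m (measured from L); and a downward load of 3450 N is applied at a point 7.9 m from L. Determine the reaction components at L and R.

L_x = 0, L_y = 4539 N, R_y = 5838 N

Resultant of the distributed load: 860.8 × 3.4 = 2926.72 N at 5.6 m from L.
ΣM about L: R_y·9.6 − 4000·3.1 − (860.8·3.4)·5.6 − 3450·7.9 = 0 → R_y = 56044.632/9.6 = 5837.98 ≈ 5838 N.
ΣF_y = 0: L_y + 5837.98 − 4000 − 860.8·3.4 − 3450 = 0 → L_y = 4539 N.
ΣF_x = 0: no horizontal applied forces, so L_x = 0.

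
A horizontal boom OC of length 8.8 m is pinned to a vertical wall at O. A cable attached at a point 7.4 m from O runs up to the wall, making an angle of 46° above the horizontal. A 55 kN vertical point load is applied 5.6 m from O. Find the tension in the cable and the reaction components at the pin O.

T = 57.86 kN, O_x = 40.19 kN, O_y = 13.38 kN

ΣM about O: T·sin46°·7.4 − 55·5.6 = 0 → T = 308/(7.4·0.71934) = 57.8608 ≈ 57.86 kN.
ΣF_x = 0: O_x − T·cos46° = 0 → O_x = 57.8608 × 0.694658 = 40.19 kN.
ΣF_y = 0: O_y + T·sin46° − 55 = 0 → O_y = 55 − 57.8608 × 0.71934 = 13.38 kN.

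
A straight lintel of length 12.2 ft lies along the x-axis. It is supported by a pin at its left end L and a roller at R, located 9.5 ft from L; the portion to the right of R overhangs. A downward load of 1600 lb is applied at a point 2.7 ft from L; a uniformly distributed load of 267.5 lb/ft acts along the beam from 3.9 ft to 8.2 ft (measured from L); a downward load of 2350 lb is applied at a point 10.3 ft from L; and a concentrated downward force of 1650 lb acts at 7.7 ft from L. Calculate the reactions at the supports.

L_x = 0, L_y = 1678 lb, R_y = 5073 lb

Resultant of the distributed load: 267.5 × 4.3 = 1150.25 lb at 6.05 ft from L.
Moments about L: R_y·9.5 − 1600·2.7 − (267.5·4.3)·6.05 − 2350·10.3 − 1650·7.7 = 0 → R_y = 48189.0125/9.5 = 5072.53 ≈ 5073 lb.
ΣF_y = 0: L_y + 5072.53 − 1600 − 267.5·4.3 − 2350 − 1650 = 0 → L_y = 1678 lb.
ΣF_x = 0: no horizontal applied forces, so L_x = 0.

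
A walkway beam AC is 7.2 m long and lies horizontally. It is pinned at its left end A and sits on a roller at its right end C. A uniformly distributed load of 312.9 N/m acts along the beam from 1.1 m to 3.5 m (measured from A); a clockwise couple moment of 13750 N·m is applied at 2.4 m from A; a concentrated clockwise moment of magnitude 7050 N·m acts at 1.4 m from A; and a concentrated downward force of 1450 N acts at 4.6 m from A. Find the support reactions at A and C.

Resultant of the distributed load: 312.9 × 2.4 = 750.96 N at 2.3 m from A.
Moments about A: C_y·7.2 − (312.9·2.4)·2.3 − 13750 − 7050 − 1450·4.6 = 0 → C_y = 29197.208/7.2 = 4055.17 ≈ 4055 N.
ΣF_y = 0: A_y + 4055.17 − 312.9·2.4 − 1450 = 0 → A_y = -1854 N.
ΣF_x = 0: no horizontal applied forces, so A_x = 0.

A_x = 0, A_y = -1854 N, C_y = 4055 N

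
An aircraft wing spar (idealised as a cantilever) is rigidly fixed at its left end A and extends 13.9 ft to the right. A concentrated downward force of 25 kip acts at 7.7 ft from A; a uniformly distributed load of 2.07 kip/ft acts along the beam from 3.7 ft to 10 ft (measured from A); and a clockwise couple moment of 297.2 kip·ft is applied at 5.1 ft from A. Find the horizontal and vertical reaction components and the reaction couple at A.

A_x = 0, A_y = 38.04 kip, M_A = 579.0 kip·ft

Resultant of the distributed load: 2.07 × 6.3 = 13.041 kip at 6.85 ft from A.
ΣF_x = 0: A_x = 0.
ΣF_y = 0: A_y − 25 − 2.07·6.3 = 0 → A_y = 38.04 kip.
ΣM about A: M_A − 25·7.7 − (2.07·6.3)·6.85 − 297.2 = 0 → M_A = 579.0 kip·ft.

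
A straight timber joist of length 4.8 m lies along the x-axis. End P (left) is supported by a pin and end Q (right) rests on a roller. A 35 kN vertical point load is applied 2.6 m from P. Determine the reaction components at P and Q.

P_x = 0, P_y = 16.04 kN, Q_y = 18.96 kN

Moments about P: Q_y·4.8 − 35·2.6 = 0 → Q_y = 91/4.8 = 18.9583 ≈ 18.96 kN.
ΣF_y = 0: P_y + 18.9583 − 35 = 0 → P_y = 16.04 kN.
ΣF_x = 0: no horizontal applied forces, so P_x = 0.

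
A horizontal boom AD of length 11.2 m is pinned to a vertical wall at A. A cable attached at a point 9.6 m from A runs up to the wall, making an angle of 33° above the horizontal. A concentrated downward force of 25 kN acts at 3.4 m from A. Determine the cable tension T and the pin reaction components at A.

ΣM about A: T·sin33°·9.6 − 25·3.4 = 0 → T = 85/(9.6·0.544639) = 16.2569 ≈ 16.26 kN.
ΣF_x = 0: A_x − T·cos33° = 0 → A_x = 16.2569 × 0.838671 = 13.63 kN.
ΣF_y = 0: A_y + T·sin33° − 25 = 0 → A_y = 25 − 16.2569 × 0.544639 = 16.15 kN.

T = 16.26 kN, A_x = 13.63 kN, A_y = 16.15 kN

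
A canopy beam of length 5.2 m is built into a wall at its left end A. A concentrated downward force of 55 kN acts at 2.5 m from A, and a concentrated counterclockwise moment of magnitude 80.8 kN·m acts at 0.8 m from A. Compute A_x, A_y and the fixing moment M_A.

ΣF_x = 0: A_x = 0.
ΣF_y = 0: A_y − 55 = 0 → A_y = 55.00 kN.
ΣM about A: M_A − 55·2.5 + 80.8 = 0 → M_A = 56.70 kN·m.

A_x = 0, A_y = 55.00 kN, M_A = 56.70 kN·m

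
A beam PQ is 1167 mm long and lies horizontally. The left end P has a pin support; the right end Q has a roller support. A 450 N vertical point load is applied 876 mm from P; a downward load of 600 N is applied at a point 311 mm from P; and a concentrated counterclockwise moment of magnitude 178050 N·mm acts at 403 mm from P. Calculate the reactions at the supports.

P_x = 0, P_y = 704.9 N, Q_y = 345.1 N

ΣM about P: Q_y·1167 − 450·876 − 600·311 + 178050 = 0 → Q_y = 402750/1167 = 345.116 ≈ 345.1 N.
ΣF_y = 0: P_y + 345.116 − 450 − 600 = 0 → P_y = 704.9 N.
ΣF_x = 0: no horizontal applied forces, so P_x = 0.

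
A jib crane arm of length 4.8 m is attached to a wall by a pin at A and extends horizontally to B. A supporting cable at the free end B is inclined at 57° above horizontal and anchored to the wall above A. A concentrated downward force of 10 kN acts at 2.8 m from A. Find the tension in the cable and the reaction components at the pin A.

T = 6.955 kN, A_x = 3.788 kN, A_y = 4.167 kN

ΣM about A: T·sin57°·4.8 − 10·2.8 = 0 → T = 28/(4.8·0.838671) = 6.95545 ≈ 6.955 kN.
ΣF_x = 0: A_x − T·cos57° = 0 → A_x = 6.95545 × 0.544639 = 3.788 kN.
ΣF_y = 0: A_y + T·sin57° − 10 = 0 → A_y = 10 − 6.95545 × 0.838671 = 4.167 kN.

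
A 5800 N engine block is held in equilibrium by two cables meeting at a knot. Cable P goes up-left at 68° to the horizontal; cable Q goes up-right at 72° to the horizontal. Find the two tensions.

T_P = 2788 N, T_Q = 3380 N

ΣF_x = 0: −T_P·cos68° + T_Q·cos72° = 0 → T_Q = 1.21225·T_P.
ΣF_y = 0: T_P·sin68° + T_Q·sin72° = 5800.
Substitute: T_P·(0.927184 + 1.21225·0.951057) = 5800 → T_P = 2788.32 ≈ 2788 N.
Then T_Q = 1.21225 × 2788.32 = 3380 N.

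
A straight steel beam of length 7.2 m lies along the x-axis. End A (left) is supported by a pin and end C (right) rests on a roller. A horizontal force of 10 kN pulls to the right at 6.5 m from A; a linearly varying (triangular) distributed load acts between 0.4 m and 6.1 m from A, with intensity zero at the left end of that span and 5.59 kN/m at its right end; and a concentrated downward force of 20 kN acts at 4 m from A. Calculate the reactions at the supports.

A_x = -10.00 kN, A_y = 15.53 kN, C_y = 20.40 kN

Resultant of the triangular load: ½ × 5.59 × 5.7 = 15.9315 kN, acting at 4.2 m from A (one-third of the span from the peak).
Moments about A: C_y·7.2 − (½·5.59·5.7)·4.2 − 20·4 = 0 → C_y = 146.9123/7.2 = 20.4045 ≈ 20.40 kN.
ΣF_y = 0: A_y + 20.4045 − ½·5.59·5.7 − 20 = 0 → A_y = 15.53 kN.
ΣF_x = 0: A_x + 10 = 0 → A_x = -10.00 kN.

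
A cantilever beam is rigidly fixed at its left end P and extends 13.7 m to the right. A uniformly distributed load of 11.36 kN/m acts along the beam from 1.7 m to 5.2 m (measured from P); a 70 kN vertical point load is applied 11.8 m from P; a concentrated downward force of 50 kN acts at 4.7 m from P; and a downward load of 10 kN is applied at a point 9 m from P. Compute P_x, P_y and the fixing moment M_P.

Resultant of the distributed load: 11.36 × 3.5 = 39.76 kN at 3.45 m from P.
ΣF_x = 0: P_x = 0.
ΣF_y = 0: P_y − 11.36·3.5 − 70 − 50 − 10 = 0 → P_y = 169.8 kN.
ΣM about P: M_P − (11.36·3.5)·3.45 − 70·11.8 − 50·4.7 − 10·9 = 0 → M_P = 1288 kN·m.

P_x = 0, P_y = 169.8 kN, M_P = 1288 kN·m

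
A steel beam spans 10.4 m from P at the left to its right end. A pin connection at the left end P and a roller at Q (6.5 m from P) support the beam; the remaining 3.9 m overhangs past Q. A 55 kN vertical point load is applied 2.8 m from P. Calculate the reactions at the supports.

ΣM about P: Q_y·6.5 − 55·2.8 = 0 → Q_y = 154/6.5 = 23.6923 ≈ 23.69 kN.
ΣF_y = 0: P_y + 23.6923 − 55 = 0 → P_y = 31.31 kN.
ΣF_x = 0: no horizontal applied forces, so P_x = 0.

P_x = 0, P_y = 31.31 kN, Q_y = 23.69 kN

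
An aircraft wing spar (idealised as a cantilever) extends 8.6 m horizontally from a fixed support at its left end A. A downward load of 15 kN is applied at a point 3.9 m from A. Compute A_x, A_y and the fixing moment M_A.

ΣF_x = 0: A_x = 0.
ΣF_y = 0: A_y − 15 = 0 → A_y = 15.00 kN.
ΣM about A: M_A − 15·3.9 = 0 → M_A = 58.50 kN·m.

A_x = 0, A_y = 15.00 kN, M_A = 58.50 kN·m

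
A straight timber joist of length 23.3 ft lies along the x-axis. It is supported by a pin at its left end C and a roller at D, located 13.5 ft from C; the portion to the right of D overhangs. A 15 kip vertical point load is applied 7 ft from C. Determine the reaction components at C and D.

Moments about C: D_y·13.5 − 15·7 = 0 → D_y = 105/13.5 = 7.77778 ≈ 7.778 kip.
ΣF_y = 0: C_y + 7.77778 − 15 = 0 → C_y = 7.222 kip.
ΣF_x = 0: no horizontal applied forces, so C_x = 0.

C_x = 0, C_y = 7.222 kip, D_y = 7.778 kip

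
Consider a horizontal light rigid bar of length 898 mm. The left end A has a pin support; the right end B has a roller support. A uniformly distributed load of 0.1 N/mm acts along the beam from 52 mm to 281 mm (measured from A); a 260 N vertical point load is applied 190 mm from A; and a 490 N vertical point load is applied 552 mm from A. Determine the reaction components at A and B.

A_x = 0, A_y = 412.4 N, B_y = 360.5 N

Resultant of the distributed load: 0.1 × 229 = 22.9 N at 166.5 mm from A.
ΣM about A: B_y·898 − (0.1·229)·166.5 − 260·190 − 490·552 = 0 → B_y = 323692.85/898 = 360.46 ≈ 360.5 N.
ΣF_y = 0: A_y + 360.46 − 0.1·229 − 260 − 490 = 0 → A_y = 412.4 N.
ΣF_x = 0: no horizontal applied forces, so A_x = 0.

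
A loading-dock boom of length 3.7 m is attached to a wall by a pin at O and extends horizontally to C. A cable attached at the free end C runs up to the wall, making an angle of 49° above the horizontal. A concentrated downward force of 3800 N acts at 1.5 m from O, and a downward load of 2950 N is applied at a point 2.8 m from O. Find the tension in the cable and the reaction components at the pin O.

T = 4999 N, O_x = 3280 N, O_y = 2977 N

ΣM about O: T·sin49°·3.7 − 3800·1.5 − 2950·2.8 = 0 → T = 13960/(3.7·0.75471) = 4999.24 ≈ 4999 N.
ΣF_x = 0: O_x − T·cos49° = 0 → O_x = 4999.24 × 0.656059 = 3280 N.
ΣF_y = 0: O_y + T·sin49° − 3800 − 2950 = 0 → O_y = 6750 − 4999.24 × 0.75471 = 2977 N.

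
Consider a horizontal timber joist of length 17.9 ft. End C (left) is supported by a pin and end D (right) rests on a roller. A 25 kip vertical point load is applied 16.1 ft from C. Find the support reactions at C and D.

ΣM about C: D_y·17.9 − 25·16.1 = 0 → D_y = 402.5/17.9 = 22.486 ≈ 22.49 kip.
ΣF_y = 0: C_y + 22.486 − 25 = 0 → C_y = 2.514 kip.
ΣF_x = 0: no horizontal applied forces, so C_x = 0.

C_x = 0, C_y = 2.514 kip, D_y = 22.49 kip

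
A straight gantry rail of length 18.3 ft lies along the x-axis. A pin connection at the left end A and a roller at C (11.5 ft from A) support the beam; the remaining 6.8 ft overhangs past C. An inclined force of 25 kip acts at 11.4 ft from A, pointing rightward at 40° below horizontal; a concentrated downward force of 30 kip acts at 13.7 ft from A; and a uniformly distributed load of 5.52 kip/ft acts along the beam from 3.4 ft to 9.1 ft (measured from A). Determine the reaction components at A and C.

A_x = -19.15 kip, A_y = 8.765 kip, C_y = 68.77 kip

Resultant of the distributed load: 5.52 × 5.7 = 31.464 kip at 6.25 ft from A.
Moments about A: C_y·11.5 − 25·sin40°·11.4 − 30·13.7 − (5.52·5.7)·6.25 = 0 → C_y = 790.844/11.5 = 68.769 ≈ 68.77 kip.
ΣF_y = 0: A_y + 68.769 − 25·sin40° − 30 − 5.52·5.7 = 0 → A_y = 8.765 kip.
ΣF_x = 0: A_x + 25·cos40° = 0 → A_x = -19.15 kip.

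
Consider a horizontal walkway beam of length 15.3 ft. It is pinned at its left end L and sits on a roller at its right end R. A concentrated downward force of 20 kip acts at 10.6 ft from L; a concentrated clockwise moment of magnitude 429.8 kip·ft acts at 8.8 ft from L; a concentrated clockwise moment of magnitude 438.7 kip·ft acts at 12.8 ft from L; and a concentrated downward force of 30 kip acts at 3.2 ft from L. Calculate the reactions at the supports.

Taking moments about L: R_y·15.3 − 20·10.6 − 429.8 − 438.7 − 30·3.2 = 0 → R_y = 1176.5/15.3 = 76.8954 ≈ 76.90 kip.
ΣF_y = 0: L_y + 76.8954 − 20 − 30 = 0 → L_y = -26.90 kip.
ΣF_x = 0: no horizontal applied forces, so L_x = 0.

L_x = 0, L_y = -26.90 kip, R_y = 76.90 kip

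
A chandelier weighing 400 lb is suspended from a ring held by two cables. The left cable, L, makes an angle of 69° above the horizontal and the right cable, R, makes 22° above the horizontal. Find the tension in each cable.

T_L = 370.9 lb, T_R = 143.4 lb

ΣF_x = 0: −T_L·cos69° + T_R·cos22° = 0 → T_R = 0.386512·T_L.
ΣF_y = 0: T_L·sin69° + T_R·sin22° = 400.
Substitute: T_L·(0.93358 + 0.386512·0.374607) = 400 → T_L = 370.93 ≈ 370.9 lb.
Then T_R = 0.386512 × 370.93 = 143.4 lb.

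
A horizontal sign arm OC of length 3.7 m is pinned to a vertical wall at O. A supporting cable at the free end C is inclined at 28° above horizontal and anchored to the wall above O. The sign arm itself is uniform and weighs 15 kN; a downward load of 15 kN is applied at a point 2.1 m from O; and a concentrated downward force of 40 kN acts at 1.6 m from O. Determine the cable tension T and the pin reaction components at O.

ΣM about O: T·sin28°·3.7 − 15·1.85 − 15·2.1 − 40·1.6 = 0 → T = 123.25/(3.7·0.469472) = 70.9538 ≈ 70.95 kN.
ΣF_x = 0: O_x − T·cos28° = 0 → O_x = 70.9538 × 0.882948 = 62.65 kN.
ΣF_y = 0: O_y + T·sin28° − 15 − 15 − 40 = 0 → O_y = 70 − 70.9538 × 0.469472 = 36.69 kN.

T = 70.95 kN, O_x = 62.65 kN, O_y = 36.69 kN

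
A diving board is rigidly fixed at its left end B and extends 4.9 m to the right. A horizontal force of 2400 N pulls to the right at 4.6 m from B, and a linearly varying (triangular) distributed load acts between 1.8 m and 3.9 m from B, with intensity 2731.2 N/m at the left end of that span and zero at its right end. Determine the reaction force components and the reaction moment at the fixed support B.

B_x = -2400 N, B_y = 2868 N, M_B = 7169 N·m

Resultant of the triangular load: ½ × 2731.2 × 2.1 = 2867.76 N, acting at 2.5 m from B (one-third of the span from the peak).
ΣF_x = 0: B_x + 2400 = 0 → B_x = -2400 N.
ΣF_y = 0: B_y − ½·2731.2·2.1 = 0 → B_y = 2868 N.
ΣM about B: M_B − (½·2731.2·2.1)·2.5 = 0 → M_B = 7169 N·m.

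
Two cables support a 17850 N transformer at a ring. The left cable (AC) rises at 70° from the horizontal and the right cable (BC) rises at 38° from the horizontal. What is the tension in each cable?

ΣF_x = 0: −T_AC·cos70° + T_BC·cos38° = 0 → T_BC = 0.43403·T_AC.
ΣF_y = 0: T_AC·sin70° + T_BC·sin38° = 17850.
Substitute: T_AC·(0.939693 + 0.43403·0.615661) = 17850 → T_AC = 14789.9 ≈ 14790 N.
Then T_BC = 0.43403 × 14789.9 = 6419 N.

T_AC = 14790 N, T_BC = 6419 N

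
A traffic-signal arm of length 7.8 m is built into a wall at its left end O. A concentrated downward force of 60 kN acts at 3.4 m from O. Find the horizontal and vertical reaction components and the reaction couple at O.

ΣF_x = 0: O_x = 0.
ΣF_y = 0: O_y − 60 = 0 → O_y = 60.00 kN.
ΣM about O: M_O − 60·3.4 = 0 → M_O = 204.0 kN·m.

O_x = 0, O_y = 60.00 kN, M_O = 204.0 kN·m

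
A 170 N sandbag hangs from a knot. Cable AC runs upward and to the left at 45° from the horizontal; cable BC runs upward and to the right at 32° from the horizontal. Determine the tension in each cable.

T_AC = 148.0 N, T_BC = 123.4 N

ΣF_x = 0: −T_AC·cos45° + T_BC·cos32° = 0 → T_BC = 0.833805·T_AC.
ΣF_y = 0: T_AC·sin45° + T_BC·sin32° = 170.
Substitute: T_AC·(0.707107 + 0.833805·0.529919) = 170 → T_AC = 147.96 ≈ 148.0 N.
Then T_BC = 0.833805 × 147.96 = 123.4 N.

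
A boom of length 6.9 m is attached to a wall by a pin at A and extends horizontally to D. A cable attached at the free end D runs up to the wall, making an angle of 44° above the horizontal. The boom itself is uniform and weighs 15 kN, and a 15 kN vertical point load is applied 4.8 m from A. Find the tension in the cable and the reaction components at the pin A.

T = 25.82 kN, A_x = 18.57 kN, A_y = 12.07 kN

ΣM about A: T·sin44°·6.9 − 15·3.45 − 15·4.8 = 0 → T = 123.75/(6.9·0.694658) = 25.8181 ≈ 25.82 kN.
ΣF_x = 0: A_x − T·cos44° = 0 → A_x = 25.8181 × 0.71934 = 18.57 kN.
ΣF_y = 0: A_y + T·sin44° − 15 − 15 = 0 → A_y = 30 − 25.8181 × 0.694658 = 12.07 kN.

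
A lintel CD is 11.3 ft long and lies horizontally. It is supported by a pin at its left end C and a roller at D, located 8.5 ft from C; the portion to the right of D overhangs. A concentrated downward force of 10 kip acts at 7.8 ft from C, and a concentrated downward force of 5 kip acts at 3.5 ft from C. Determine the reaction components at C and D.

Moments about C: D_y·8.5 − 10·7.8 − 5·3.5 = 0 → D_y = 95.5/8.5 = 11.2353 ≈ 11.24 kip.
ΣF_y = 0: C_y + 11.2353 − 10 − 5 = 0 → C_y = 3.765 kip.
ΣF_x = 0: no horizontal applied forces, so C_x = 0.

C_x = 0, C_y = 3.765 kip, D_y = 11.24 kip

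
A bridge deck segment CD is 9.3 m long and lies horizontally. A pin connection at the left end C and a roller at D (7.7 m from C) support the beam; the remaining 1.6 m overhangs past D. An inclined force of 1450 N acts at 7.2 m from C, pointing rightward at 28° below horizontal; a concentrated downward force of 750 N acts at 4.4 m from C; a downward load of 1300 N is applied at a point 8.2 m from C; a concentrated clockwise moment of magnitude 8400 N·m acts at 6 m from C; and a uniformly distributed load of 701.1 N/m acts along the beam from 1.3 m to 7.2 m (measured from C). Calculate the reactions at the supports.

C_x = -1280 N, C_y = 1044 N, D_y = 5824 N

Resultant of the distributed load: 701.1 × 5.9 = 4136.49 N at 4.25 m from C.
Taking moments about C: D_y·7.7 − 1450·sin28°·7.2 − 750·4.4 − 1300·8.2 − 8400 − (701.1·5.9)·4.25 = 0 → D_y = 44841.4/7.7 = 5823.56 ≈ 5824 N.
ΣF_y = 0: C_y + 5823.56 − 1450·sin28° − 750 − 1300 − 701.1·5.9 = 0 → C_y = 1044 N.
ΣF_x = 0: C_x + 1450·cos28° = 0 → C_x = -1280 N.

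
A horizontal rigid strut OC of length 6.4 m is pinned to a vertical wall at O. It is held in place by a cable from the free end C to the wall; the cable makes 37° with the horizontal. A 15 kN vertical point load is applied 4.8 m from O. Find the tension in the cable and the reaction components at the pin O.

T = 18.69 kN, O_x = 14.93 kN, O_y = 3.750 kN

ΣM about O: T·sin37°·6.4 − 15·4.8 = 0 → T = 72/(6.4·0.601815) = 18.6935 ≈ 18.69 kN.
ΣF_x = 0: O_x − T·cos37° = 0 → O_x = 18.6935 × 0.798636 = 14.93 kN.
ΣF_y = 0: O_y + T·sin37° − 15 = 0 → O_y = 15 − 18.6935 × 0.601815 = 3.750 kN.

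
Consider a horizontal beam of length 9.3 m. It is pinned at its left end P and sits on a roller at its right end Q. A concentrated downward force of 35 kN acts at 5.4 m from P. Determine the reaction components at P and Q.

Moments about P: Q_y·9.3 − 35·5.4 = 0 → Q_y = 189/9.3 = 20.3226 ≈ 20.32 kN.
ΣF_y = 0: P_y + 20.3226 − 35 = 0 → P_y = 14.68 kN.
ΣF_x = 0: no horizontal applied forces, so P_x = 0.

P_x = 0, P_y = 14.68 kN, Q_y = 20.32 kN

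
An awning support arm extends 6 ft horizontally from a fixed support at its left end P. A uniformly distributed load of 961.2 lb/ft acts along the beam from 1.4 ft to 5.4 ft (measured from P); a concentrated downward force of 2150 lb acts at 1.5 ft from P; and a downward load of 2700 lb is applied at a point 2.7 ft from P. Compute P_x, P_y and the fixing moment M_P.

Resultant of the distributed load: 961.2 × 4 = 3844.8 lb at 3.4 ft from P.
ΣF_x = 0: P_x = 0.
ΣF_y = 0: P_y − 961.2·4 − 2150 − 2700 = 0 → P_y = 8695 lb.
ΣM about P: M_P − (961.2·4)·3.4 − 2150·1.5 − 2700·2.7 = 0 → M_P = 23590 lb·ft.

P_x = 0, P_y = 8695 lb, M_P = 23590 lb·ft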